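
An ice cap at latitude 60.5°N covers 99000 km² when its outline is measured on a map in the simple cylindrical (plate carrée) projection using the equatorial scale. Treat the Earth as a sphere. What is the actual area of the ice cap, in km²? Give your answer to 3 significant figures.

Plate carrée maps x = Rλ, y = Rφ. The meridian scale is h = 1 and the parallel scale is k = 1/cos φ = sec φ.
Areal scale = h·k = 1 × sec φ; at 60.5°, h = 1.000, k = 2.031, so h·k = 2.031.
True area = apparent / (areal scale) = 99000 / 2.031 ≈ 48700 km².

48700 km²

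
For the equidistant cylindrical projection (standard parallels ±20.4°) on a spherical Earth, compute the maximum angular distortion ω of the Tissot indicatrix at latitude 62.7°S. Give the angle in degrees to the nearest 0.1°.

In the equirectangular projection with standard parallel φ₀ = 20.4° (x = Rλ cos φ₀, y = Rφ), meridians are true-scale (h = 1) and the parallel scale is k = cos φ₀ / cos φ.
At 62.7°: h = 1.000, k = 2.044; principal scales a = 2.044, b = 1.000.
sin(ω/2) = (a − b)/(a + b) = 1.044/3.044 = 0.3429, so ω = 2 arcsin(0.3429) ≈ 40.1°.

40.1°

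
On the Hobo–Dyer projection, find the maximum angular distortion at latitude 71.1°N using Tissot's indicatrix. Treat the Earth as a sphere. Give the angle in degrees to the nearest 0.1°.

91.2°

Hobo–Dyer is a cylindrical equal-area projection with standard parallels at ±37.5°. A cylindrical equal-area projection with standard parallel φ₀ has meridian scale h = cos φ / cos φ₀ and parallel scale k = cos φ₀ / cos φ (so areas are preserved, h·k = 1).
At 71.1°: h = 0.4083, k = 2.449; principal scales a = 2.449, b = 0.4083.
sin(ω/2) = (a − b)/(a + b) = 2.041/2.858 = 0.7142, so ω = 2 arcsin(0.7142) ≈ 91.2°.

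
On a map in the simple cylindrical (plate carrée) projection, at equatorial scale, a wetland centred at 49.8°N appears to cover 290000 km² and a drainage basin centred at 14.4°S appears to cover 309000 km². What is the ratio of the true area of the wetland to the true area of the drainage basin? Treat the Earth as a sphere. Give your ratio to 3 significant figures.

Plate carrée has h = 1 and k = sec φ, giving areal scale sec φ; true area = (apparent area) · cos φ.
True area of wetland: 290000 × cos(49.8°) = 290000 × 0.6455 = 187200 km².
True area of drainage basin: 309000 × cos(14.4°) = 309000 × 0.9686 = 299300 km².
Ratio = 187200 / 299300 ≈ 0.625.

0.625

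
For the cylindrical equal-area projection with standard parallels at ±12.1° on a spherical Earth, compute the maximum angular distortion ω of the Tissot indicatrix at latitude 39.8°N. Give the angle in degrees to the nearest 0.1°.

A cylindrical equal-area projection with standard parallel φ₀ has meridian scale h = cos φ / cos φ₀ and parallel scale k = cos φ₀ / cos φ (so areas are preserved, h·k = 1).
At 39.8°: h = 0.7857, k = 1.273; principal scales a = 1.273, b = 0.7857.
sin(ω/2) = (a − b)/(a + b) = 0.4869/2.058 = 0.2366, so ω = 2 arcsin(0.2366) ≈ 27.4°.

27.4°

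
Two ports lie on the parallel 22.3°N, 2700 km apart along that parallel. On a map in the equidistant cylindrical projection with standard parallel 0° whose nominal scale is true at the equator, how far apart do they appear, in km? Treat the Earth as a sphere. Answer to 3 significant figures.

In the plate carrée (x = Rλ, y = Rφ), meridians are true-scale (h = 1) and parallels are stretched by k = sec φ.
Along the parallel, k = sec 22.3° = 1/0.9252 = 1.081.
Map distance = 2700 × 1.081 ≈ 2920 km.

2920 km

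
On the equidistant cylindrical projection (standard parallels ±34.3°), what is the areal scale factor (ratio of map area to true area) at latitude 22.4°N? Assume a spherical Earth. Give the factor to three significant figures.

In the equirectangular projection with standard parallel φ₀ = 34.3° (x = Rλ cos φ₀, y = Rφ), meridians are true-scale (h = 1) and the parallel scale is k = cos φ₀ / cos φ.
Areal scale = h·k = 1 × cos φ₀ / cos φ; at 22.4°, h = 1.000, k = 0.8935, so h·k = 0.8935.

0.894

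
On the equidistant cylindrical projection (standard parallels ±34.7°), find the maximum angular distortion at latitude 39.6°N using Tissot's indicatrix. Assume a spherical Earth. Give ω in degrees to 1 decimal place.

In the equirectangular projection with standard parallel φ₀ = 34.7° (x = Rλ cos φ₀, y = Rφ), meridians are true-scale (h = 1) and the parallel scale is k = cos φ₀ / cos φ.
At 39.6°: h = 1.000, k = 1.067; principal scales a = 1.067, b = 1.000.
sin(ω/2) = (a − b)/(a + b) = 0.06701/2.067 = 0.03242, so ω = 2 arcsin(0.03242) ≈ 3.7°.

3.7°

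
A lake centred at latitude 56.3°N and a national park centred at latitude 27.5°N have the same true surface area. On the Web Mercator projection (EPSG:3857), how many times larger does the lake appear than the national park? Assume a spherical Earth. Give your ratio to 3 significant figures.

2.56

On Mercator, area is exaggerated by sec²φ = 1/cos²φ.
At 56.3°: sec²(56.3°) = 1/0.5548² = 3.248.
At 27.5°: sec²(27.5°) = 1/0.8870² = 1.271.
Ratio = 3.248/1.271 = cos²(27.5°)/cos²(56.3°) ≈ 2.56.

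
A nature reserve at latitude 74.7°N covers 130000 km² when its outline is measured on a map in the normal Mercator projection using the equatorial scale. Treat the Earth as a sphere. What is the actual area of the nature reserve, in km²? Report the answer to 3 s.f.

Mercator is conformal, so the point scale is isotropic: h = k = sec φ = 1/cos φ.
Areal scale = k² = sec²φ = 1/cos²(74.7°) = 1/0.2639² = 14.36.
True area = apparent / (areal scale) = 130000 / 14.36 ≈ 9050 km².

9050 km²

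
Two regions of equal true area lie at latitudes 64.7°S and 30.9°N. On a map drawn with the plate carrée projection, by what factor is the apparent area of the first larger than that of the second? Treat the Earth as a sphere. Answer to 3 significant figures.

For the equirectangular projection with φ₀ = 0 (plate carrée), h = 1 along meridians and k = sec φ along parallels.
Areal scale at 64.7°: h·k = 1.000 × 2.340 = 2.340.
Areal scale at 30.9°: h·k = 1.000 × 1.165 = 1.165.
Ratio = 2.340/1.165 ≈ 2.01.

2.01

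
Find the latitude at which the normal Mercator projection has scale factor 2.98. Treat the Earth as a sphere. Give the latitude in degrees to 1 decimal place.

70.4°

Mercator scale is k = sec φ = 1/cos φ.
1/cos φ = 2.98  ⇒  cos φ = 0.3356  ⇒  φ = arccos(0.3356) ≈ 70.4°.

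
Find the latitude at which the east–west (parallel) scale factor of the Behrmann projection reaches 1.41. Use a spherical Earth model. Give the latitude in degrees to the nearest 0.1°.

52.1°

Behrmann is a cylindrical equal-area projection with standard parallels at ±30°. For cylindrical equal-area with standard parallel φ₀, h = cos φ / cos φ₀ and k = cos φ₀ / cos φ, so h·k = 1.
k = cos φ₀ / cos φ = 1.41  ⇒  cos φ = cos 30° / 1.41 = 0.6142.
φ = arccos(0.6142) ≈ 52.1°.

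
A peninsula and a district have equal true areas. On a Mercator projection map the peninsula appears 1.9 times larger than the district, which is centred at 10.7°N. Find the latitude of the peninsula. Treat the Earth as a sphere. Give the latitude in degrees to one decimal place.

For equal true areas on Mercator, apparent areas scale as sec²φ, so the ratio is cos²φ₂ / cos²φ₁.
cos²φ₂ / cos²φ₁ = 1.9  ⇒  cos φ₁ = cos 10.7° / √1.9 = 0.9826/1.378 = 0.7129.
φ₁ = arccos(0.7129) ≈ 44.5°.

44.5°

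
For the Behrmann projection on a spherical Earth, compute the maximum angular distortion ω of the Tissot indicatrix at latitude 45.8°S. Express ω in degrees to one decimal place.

24.7°

The Behrmann projection is cylindrical equal-area with φ₀ = 30°. Cylindrical equal-area (φ₀ = 30°): h = cos φ / cos 30° along meridians, k = cos 30° / cos φ along parallels; h·k = 1.
At 45.8°: h = 0.8050, k = 1.242; principal scales a = 1.242, b = 0.8050.
sin(ω/2) = (a − b)/(a + b) = 0.4372/2.047 = 0.2136, so ω = 2 arcsin(0.2136) ≈ 24.7°.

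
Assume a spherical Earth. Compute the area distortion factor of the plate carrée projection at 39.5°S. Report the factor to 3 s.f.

1.30

For the equirectangular projection with φ₀ = 0 (plate carrée), h = 1 along meridians and k = sec φ along parallels.
Areal scale = h·k = 1 × sec φ; at 39.5°, h = 1.000, k = 1.296, so h·k = 1.296.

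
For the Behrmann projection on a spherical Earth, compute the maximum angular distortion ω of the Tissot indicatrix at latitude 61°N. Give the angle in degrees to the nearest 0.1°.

63.0°

Behrmann is a cylindrical equal-area projection with standard parallels at ±30°. A cylindrical equal-area projection with standard parallel φ₀ has meridian scale h = cos φ / cos φ₀ and parallel scale k = cos φ₀ / cos φ (so areas are preserved, h·k = 1).
At 61°: h = 0.5598, k = 1.786; principal scales a = 1.786, b = 0.5598.
sin(ω/2) = (a − b)/(a + b) = 1.227/2.346 = 0.5228, so ω = 2 arcsin(0.5228) ≈ 63.0°.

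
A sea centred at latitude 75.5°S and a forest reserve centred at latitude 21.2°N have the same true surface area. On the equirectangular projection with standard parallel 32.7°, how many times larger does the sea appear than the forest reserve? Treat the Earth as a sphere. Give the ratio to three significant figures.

The equidistant cylindrical projection with φ₀ = 32.7° has h = 1 (meridians true) and k = cos φ₀ / cos φ along parallels.
Areal scale at 75.5°: h·k = 1.000 × 3.361 = 3.361.
Areal scale at 21.2°: h·k = 1.000 × 0.9026 = 0.9026.
Ratio = 3.361/0.9026 ≈ 3.72.

3.72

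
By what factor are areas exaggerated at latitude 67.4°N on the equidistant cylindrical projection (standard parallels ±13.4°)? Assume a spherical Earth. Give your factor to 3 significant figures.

2.53

In the equirectangular projection with standard parallel φ₀ = 13.4° (x = Rλ cos φ₀, y = Rφ), meridians are true-scale (h = 1) and the parallel scale is k = cos φ₀ / cos φ.
Areal scale = h·k = 1 × cos φ₀ / cos φ; at 67.4°, h = 1.000, k = 2.531, so h·k = 2.531.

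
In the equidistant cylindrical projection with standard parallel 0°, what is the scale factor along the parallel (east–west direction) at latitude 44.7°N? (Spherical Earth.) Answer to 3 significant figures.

Plate carrée maps x = Rλ, y = Rφ. The meridian scale is h = 1 and the parallel scale is k = 1/cos φ = sec φ.
k = 1/cos 44.7° = 1/0.7108 = 1.407.

1.41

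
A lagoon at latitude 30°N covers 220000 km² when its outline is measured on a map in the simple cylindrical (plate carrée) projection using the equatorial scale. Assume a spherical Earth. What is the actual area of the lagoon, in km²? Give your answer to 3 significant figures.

In the plate carrée (x = Rλ, y = Rφ), meridians are true-scale (h = 1) and parallels are stretched by k = sec φ.
Areal scale = h·k = 1 × sec φ; at 30°, h = 1.000, k = 1.155, so h·k = 1.155.
True area = apparent / (areal scale) = 220000 / 1.155 ≈ 191000 km².

191000 km²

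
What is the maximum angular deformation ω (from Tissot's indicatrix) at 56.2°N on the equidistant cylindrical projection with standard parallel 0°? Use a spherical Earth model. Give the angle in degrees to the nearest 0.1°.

In the plate carrée (x = Rλ, y = Rφ), meridians are true-scale (h = 1) and parallels are stretched by k = sec φ.
At 56.2°: h = 1.000, k = 1.798; principal scales a = 1.798, b = 1.000.
sin(ω/2) = (a − b)/(a + b) = 0.7976/2.798 = 0.2851, so ω = 2 arcsin(0.2851) ≈ 33.1°.

33.1°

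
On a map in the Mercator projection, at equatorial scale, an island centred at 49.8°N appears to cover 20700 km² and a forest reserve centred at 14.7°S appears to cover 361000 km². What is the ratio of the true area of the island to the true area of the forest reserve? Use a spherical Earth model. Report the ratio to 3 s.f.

On Mercator the areal scale is sec²φ, so true area = apparent × cos²φ.
True area of island: 20700 × cos²(49.8°) = 20700 × 0.4166 = 8624 km².
True area of forest reserve: 361000 × cos²(14.7°) = 361000 × 0.9356 = 337800 km².
Ratio = 8624 / 337800 ≈ 0.0255.

0.0255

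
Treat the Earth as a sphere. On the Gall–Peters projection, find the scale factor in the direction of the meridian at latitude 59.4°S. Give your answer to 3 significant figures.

The Gall–Peters projection is cylindrical equal-area with φ₀ = 45°. Cylindrical equal-area (φ₀ = 45°): h = cos φ / cos 45° along meridians, k = cos 45° / cos φ along parallels; h·k = 1.
h = cos 59.4° / cos 45° = 0.5090/0.7071 = 0.7199.

0.720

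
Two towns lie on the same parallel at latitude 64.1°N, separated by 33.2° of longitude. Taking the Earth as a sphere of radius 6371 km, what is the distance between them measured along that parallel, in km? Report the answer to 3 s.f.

1610 km

Arc length along a parallel = R cos φ · Δλ (with Δλ in radians).
= 6371 × cos 64.1° × (33.2° × π/180) = 6371 × 0.4368 × 0.5794 ≈ 1610 km.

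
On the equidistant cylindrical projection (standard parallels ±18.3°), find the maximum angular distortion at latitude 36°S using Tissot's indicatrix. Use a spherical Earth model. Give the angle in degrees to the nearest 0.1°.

9.2°

The equidistant cylindrical projection with φ₀ = 18.3° has h = 1 (meridians true) and k = cos φ₀ / cos φ along parallels.
At 36°: h = 1.000, k = 1.174; principal scales a = 1.174, b = 1.000.
sin(ω/2) = (a − b)/(a + b) = 0.1736/2.174 = 0.07985, so ω = 2 arcsin(0.07985) ≈ 9.2°.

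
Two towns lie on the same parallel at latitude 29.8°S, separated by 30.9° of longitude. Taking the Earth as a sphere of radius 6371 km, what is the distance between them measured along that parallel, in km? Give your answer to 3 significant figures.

2980 km

Arc length along a parallel = R cos φ · Δλ (with Δλ in radians).
= 6371 × cos 29.8° × (30.9° × π/180) = 6371 × 0.8678 × 0.5393 ≈ 2980 km.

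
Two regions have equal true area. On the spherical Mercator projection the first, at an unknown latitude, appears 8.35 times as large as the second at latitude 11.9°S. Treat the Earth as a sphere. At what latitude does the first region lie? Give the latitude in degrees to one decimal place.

For equal true areas on Mercator, apparent areas scale as sec²φ, so the ratio is cos²φ₂ / cos²φ₁.
cos²φ₂ / cos²φ₁ = 8.35  ⇒  cos φ₁ = cos 11.9° / √8.35 = 0.9785/2.890 = 0.3386.
φ₁ = arccos(0.3386) ≈ 70.2°.

70.2°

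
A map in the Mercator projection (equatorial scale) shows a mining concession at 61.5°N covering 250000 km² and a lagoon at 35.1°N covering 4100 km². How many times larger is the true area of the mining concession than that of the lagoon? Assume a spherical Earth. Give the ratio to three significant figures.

20.7

On Mercator the areal scale is sec²φ, so true area = apparent × cos²φ.
True area of mining concession: 250000 × cos²(61.5°) = 250000 × 0.2277 = 56920 km².
True area of lagoon: 4100 × cos²(35.1°) = 4100 × 0.6694 = 2744 km².
Ratio = 56920 / 2744 ≈ 20.7.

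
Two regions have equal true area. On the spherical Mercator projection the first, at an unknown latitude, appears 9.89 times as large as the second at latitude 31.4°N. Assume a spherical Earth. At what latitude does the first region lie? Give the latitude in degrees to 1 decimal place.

74.3°

Mercator areal scale is sec²φ, so apparent-area ratio = sec²φ₁ / sec²φ₂ = cos²φ₂ / cos²φ₁.
cos²φ₂ / cos²φ₁ = 9.89  ⇒  cos φ₁ = cos 31.4° / √9.89 = 0.8536/3.145 = 0.2714.
φ₁ = arccos(0.2714) ≈ 74.3°.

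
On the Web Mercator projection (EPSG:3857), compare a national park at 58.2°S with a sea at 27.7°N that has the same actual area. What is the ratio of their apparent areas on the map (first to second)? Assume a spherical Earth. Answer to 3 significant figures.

2.82

Mercator is conformal with k = sec φ, so areal scale = k² = sec²φ.
At 58.2°: sec²(58.2°) = 1/0.5270² = 3.601.
At 27.7°: sec²(27.7°) = 1/0.8854² = 1.276.
Ratio = 3.601/1.276 = cos²(27.7°)/cos²(58.2°) ≈ 2.82.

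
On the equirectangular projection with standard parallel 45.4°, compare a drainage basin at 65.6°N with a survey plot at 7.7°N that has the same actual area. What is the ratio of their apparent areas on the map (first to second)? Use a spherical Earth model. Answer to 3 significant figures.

With standard parallel φ₀ = 45.4°, the equirectangular projection gives x = Rλ cos φ₀, y = Rφ, so h = 1 and k = cos 45.4° / cos φ.
Areal scale at 65.6°: h·k = 1.000 × 1.700 = 1.700.
Areal scale at 7.7°: h·k = 1.000 × 0.7085 = 0.7085.
Ratio = 1.700/0.7085 ≈ 2.40.

2.40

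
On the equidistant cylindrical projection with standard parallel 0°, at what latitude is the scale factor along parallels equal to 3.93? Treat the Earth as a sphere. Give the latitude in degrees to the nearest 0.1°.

Plate carrée: h = 1, k = sec φ along parallels.
sec φ = 3.93  ⇒  cos φ = 0.2545  ⇒  φ ≈ 75.3°.

75.3°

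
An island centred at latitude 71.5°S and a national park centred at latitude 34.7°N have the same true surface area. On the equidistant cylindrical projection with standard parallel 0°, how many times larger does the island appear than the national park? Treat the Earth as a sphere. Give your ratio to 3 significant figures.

2.59

In the plate carrée (x = Rλ, y = Rφ), meridians are true-scale (h = 1) and parallels are stretched by k = sec φ.
Areal scale at 71.5°: h·k = 1.000 × 3.152 = 3.152.
Areal scale at 34.7°: h·k = 1.000 × 1.216 = 1.216.
Ratio = 3.152/1.216 ≈ 2.59.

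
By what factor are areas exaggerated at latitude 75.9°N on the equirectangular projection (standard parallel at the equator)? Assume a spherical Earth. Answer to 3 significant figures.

In the plate carrée (x = Rλ, y = Rφ), meridians are true-scale (h = 1) and parallels are stretched by k = sec φ.
Areal scale = h·k = 1 × sec φ; at 75.9°, h = 1.000, k = 4.105, so h·k = 4.105.

4.10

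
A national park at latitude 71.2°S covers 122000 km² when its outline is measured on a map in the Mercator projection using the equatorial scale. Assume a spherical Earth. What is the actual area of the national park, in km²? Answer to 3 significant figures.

The Mercator projection is conformal; its linear scale factor is the same in every direction and equals sec φ = 1/cos φ.
Areal scale = k² = sec²φ = 1/cos²(71.2°) = 1/0.3223² = 9.629.
True area = apparent / (areal scale) = 122000 / 9.629 ≈ 12700 km².

12700 km²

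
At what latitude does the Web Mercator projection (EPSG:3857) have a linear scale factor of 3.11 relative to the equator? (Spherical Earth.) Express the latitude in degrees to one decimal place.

71.2°

Mercator scale is k = sec φ = 1/cos φ.
1/cos φ = 3.11  ⇒  cos φ = 0.3215  ⇒  φ = arccos(0.3215) ≈ 71.2°.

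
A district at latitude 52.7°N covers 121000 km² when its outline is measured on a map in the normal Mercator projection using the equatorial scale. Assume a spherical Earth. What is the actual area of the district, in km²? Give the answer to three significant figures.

The Mercator projection is conformal; its linear scale factor is the same in every direction and equals sec φ = 1/cos φ.
Areal scale = k² = sec²φ = 1/cos²(52.7°) = 1/0.6060² = 2.723.
True area = apparent / (areal scale) = 121000 / 2.723 ≈ 44400 km².

44400 km²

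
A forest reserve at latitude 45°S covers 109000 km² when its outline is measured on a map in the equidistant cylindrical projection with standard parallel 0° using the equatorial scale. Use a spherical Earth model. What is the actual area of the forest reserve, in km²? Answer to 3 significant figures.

Plate carrée maps x = Rλ, y = Rφ. The meridian scale is h = 1 and the parallel scale is k = 1/cos φ = sec φ.
Areal scale = h·k = 1 × sec φ; at 45°, h = 1.000, k = 1.414, so h·k = 1.414.
True area = apparent / (areal scale) = 109000 / 1.414 ≈ 77100 km².

77100 km²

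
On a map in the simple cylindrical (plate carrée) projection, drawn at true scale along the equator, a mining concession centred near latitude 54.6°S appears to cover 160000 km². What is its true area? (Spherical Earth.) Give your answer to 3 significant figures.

In the plate carrée (x = Rλ, y = Rφ), meridians are true-scale (h = 1) and parallels are stretched by k = sec φ.
Areal scale = h·k = 1 × sec φ; at 54.6°, h = 1.000, k = 1.726, so h·k = 1.726.
True area = apparent / (areal scale) = 160000 / 1.726 ≈ 92700 km².

92700 km²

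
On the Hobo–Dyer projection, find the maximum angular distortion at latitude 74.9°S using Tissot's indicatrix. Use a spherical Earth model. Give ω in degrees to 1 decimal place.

Hobo–Dyer is a cylindrical equal-area projection with standard parallels at ±37.5°. A cylindrical equal-area projection with standard parallel φ₀ has meridian scale h = cos φ / cos φ₀ and parallel scale k = cos φ₀ / cos φ (so areas are preserved, h·k = 1).
At 74.9°: h = 0.3284, k = 3.045; principal scales a = 3.045, b = 0.3284.
sin(ω/2) = (a − b)/(a + b) = 2.717/3.374 = 0.8053, so ω = 2 arcsin(0.8053) ≈ 107.3°.

107.3°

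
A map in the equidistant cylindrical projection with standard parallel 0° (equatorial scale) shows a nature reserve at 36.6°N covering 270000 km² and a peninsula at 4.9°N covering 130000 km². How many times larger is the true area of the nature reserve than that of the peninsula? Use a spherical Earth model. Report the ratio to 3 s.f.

Plate carrée has h = 1 and k = sec φ, giving areal scale sec φ; true area = (apparent area) · cos φ.
True area of nature reserve: 270000 × cos(36.6°) = 270000 × 0.8028 = 216800 km².
True area of peninsula: 130000 × cos(4.9°) = 130000 × 0.9963 = 129500 km².
Ratio = 216800 / 129500 ≈ 1.67.

1.67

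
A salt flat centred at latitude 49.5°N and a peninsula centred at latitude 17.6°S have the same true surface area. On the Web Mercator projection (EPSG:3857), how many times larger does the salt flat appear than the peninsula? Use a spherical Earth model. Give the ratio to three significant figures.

2.15

On Mercator, area is exaggerated by sec²φ = 1/cos²φ.
At 49.5°: sec²(49.5°) = 1/0.6494² = 2.371.
At 17.6°: sec²(17.6°) = 1/0.9532² = 1.101.
Ratio = 2.371/1.101 = cos²(17.6°)/cos²(49.5°) ≈ 2.15.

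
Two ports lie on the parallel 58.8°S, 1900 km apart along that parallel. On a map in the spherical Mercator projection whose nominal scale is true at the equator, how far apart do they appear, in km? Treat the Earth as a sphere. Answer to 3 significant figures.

The Mercator projection is conformal; its linear scale factor is the same in every direction and equals sec φ = 1/cos φ.
Along the parallel, k = sec 58.8° = 1/0.5180 = 1.930.
Map distance = 1900 × 1.930 ≈ 3670 km.

3670 km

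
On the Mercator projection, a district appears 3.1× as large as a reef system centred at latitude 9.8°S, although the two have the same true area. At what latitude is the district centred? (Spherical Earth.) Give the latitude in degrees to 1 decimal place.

56.0°

For equal true areas on Mercator, apparent areas scale as sec²φ, so the ratio is cos²φ₂ / cos²φ₁.
cos²φ₂ / cos²φ₁ = 3.1  ⇒  cos φ₁ = cos 9.8° / √3.1 = 0.9854/1.761 = 0.5597.
φ₁ = arccos(0.5597) ≈ 56.0°.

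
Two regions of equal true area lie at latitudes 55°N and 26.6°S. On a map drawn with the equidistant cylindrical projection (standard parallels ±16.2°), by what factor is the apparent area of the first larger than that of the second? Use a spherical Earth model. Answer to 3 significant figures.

1.56

In the equirectangular projection with standard parallel φ₀ = 16.2° (x = Rλ cos φ₀, y = Rφ), meridians are true-scale (h = 1) and the parallel scale is k = cos φ₀ / cos φ.
Areal scale at 55°: h·k = 1.000 × 1.674 = 1.674.
Areal scale at 26.6°: h·k = 1.000 × 1.074 = 1.074.
Ratio = 1.674/1.074 ≈ 1.56.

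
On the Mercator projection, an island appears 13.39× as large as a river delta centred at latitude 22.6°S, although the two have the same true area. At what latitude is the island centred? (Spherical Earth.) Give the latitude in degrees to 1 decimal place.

75.4°

Mercator areal scale is sec²φ, so apparent-area ratio = sec²φ₁ / sec²φ₂ = cos²φ₂ / cos²φ₁.
cos²φ₂ / cos²φ₁ = 13.39  ⇒  cos φ₁ = cos 22.6° / √13.39 = 0.9232/3.659 = 0.2523.
φ₁ = arccos(0.2523) ≈ 75.4°.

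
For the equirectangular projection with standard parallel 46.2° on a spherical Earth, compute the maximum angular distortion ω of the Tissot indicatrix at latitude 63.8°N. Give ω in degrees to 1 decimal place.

25.5°

With standard parallel φ₀ = 46.2°, the equirectangular projection gives x = Rλ cos φ₀, y = Rφ, so h = 1 and k = cos 46.2° / cos φ.
At 63.8°: h = 1.000, k = 1.568; principal scales a = 1.568, b = 1.000.
sin(ω/2) = (a − b)/(a + b) = 0.5677/2.568 = 0.2211, so ω = 2 arcsin(0.2211) ≈ 25.5°.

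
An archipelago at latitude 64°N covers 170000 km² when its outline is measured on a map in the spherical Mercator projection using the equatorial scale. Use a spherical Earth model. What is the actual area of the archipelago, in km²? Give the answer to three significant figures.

32700 km²

Mercator is conformal, so the point scale is isotropic: h = k = sec φ = 1/cos φ.
Areal scale = k² = sec²φ = 1/cos²(64°) = 1/0.4384² = 5.204.
True area = apparent / (areal scale) = 170000 / 5.204 ≈ 32700 km².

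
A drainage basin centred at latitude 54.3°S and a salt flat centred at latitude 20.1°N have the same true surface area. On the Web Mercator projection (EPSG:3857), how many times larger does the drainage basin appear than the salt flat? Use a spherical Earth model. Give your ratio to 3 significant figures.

2.59

Mercator areal scale is sec²φ.
At 54.3°: sec²(54.3°) = 1/0.5835² = 2.937.
At 20.1°: sec²(20.1°) = 1/0.9391² = 1.134.
Ratio = 2.937/1.134 = cos²(20.1°)/cos²(54.3°) ≈ 2.59.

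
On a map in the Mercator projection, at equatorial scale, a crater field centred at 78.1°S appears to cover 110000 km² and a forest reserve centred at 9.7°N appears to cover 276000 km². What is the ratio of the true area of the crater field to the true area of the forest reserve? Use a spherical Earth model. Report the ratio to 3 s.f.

0.0174

On Mercator the areal scale is sec²φ, so true area = apparent × cos²φ.
True area of crater field: 110000 × cos²(78.1°) = 110000 × 0.04252 = 4677 km².
True area of forest reserve: 276000 × cos²(9.7°) = 276000 × 0.9716 = 268200 km².
Ratio = 4677 / 268200 ≈ 0.0174.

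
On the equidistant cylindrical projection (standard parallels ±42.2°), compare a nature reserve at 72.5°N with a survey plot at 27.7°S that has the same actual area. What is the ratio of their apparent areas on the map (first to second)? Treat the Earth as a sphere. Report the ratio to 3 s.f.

2.94

In the equirectangular projection with standard parallel φ₀ = 42.2° (x = Rλ cos φ₀, y = Rφ), meridians are true-scale (h = 1) and the parallel scale is k = cos φ₀ / cos φ.
Areal scale at 72.5°: h·k = 1.000 × 2.464 = 2.464.
Areal scale at 27.7°: h·k = 1.000 × 0.8367 = 0.8367.
Ratio = 2.464/0.8367 ≈ 2.94.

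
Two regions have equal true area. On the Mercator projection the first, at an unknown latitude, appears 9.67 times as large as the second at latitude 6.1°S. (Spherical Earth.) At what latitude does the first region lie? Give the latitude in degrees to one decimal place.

71.4°

Mercator areal scale is sec²φ, so apparent-area ratio = sec²φ₁ / sec²φ₂ = cos²φ₂ / cos²φ₁.
cos²φ₂ / cos²φ₁ = 9.67  ⇒  cos φ₁ = cos 6.1° / √9.67 = 0.9943/3.110 = 0.3198.
φ₁ = arccos(0.3198) ≈ 71.4°.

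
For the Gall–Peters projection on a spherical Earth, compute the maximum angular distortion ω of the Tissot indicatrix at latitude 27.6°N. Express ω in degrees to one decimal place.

Gall–Peters is a cylindrical equal-area projection with standard parallels at ±45°. For cylindrical equal-area with standard parallel φ₀, h = cos φ / cos φ₀ and k = cos φ₀ / cos φ, so h·k = 1.
At 27.6°: h = 1.253, k = 0.7979; principal scales a = 1.253, b = 0.7979.
sin(ω/2) = (a − b)/(a + b) = 0.4554/2.051 = 0.2220, so ω = 2 arcsin(0.2220) ≈ 25.7°.

25.7°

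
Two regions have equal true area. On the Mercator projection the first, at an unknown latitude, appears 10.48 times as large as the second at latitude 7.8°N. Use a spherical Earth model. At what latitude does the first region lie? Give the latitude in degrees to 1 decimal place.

72.2°

For equal true areas on Mercator, apparent areas scale as sec²φ, so the ratio is cos²φ₂ / cos²φ₁.
cos²φ₂ / cos²φ₁ = 10.48  ⇒  cos φ₁ = cos 7.8° / √10.48 = 0.9907/3.237 = 0.3060.
φ₁ = arccos(0.3060) ≈ 72.2°.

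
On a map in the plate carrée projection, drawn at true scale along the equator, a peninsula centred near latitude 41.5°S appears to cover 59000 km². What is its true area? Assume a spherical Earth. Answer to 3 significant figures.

For the equirectangular projection with φ₀ = 0 (plate carrée), h = 1 along meridians and k = sec φ along parallels.
Areal scale = h·k = 1 × sec φ; at 41.5°, h = 1.000, k = 1.335, so h·k = 1.335.
True area = apparent / (areal scale) = 59000 / 1.335 ≈ 44200 km².

44200 km²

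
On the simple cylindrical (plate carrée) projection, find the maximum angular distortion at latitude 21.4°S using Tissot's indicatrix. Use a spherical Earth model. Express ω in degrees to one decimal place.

4.1°

In the plate carrée (x = Rλ, y = Rφ), meridians are true-scale (h = 1) and parallels are stretched by k = sec φ.
At 21.4°: h = 1.000, k = 1.074; principal scales a = 1.074, b = 1.000.
sin(ω/2) = (a − b)/(a + b) = 0.07405/2.074 = 0.03570, so ω = 2 arcsin(0.03570) ≈ 4.1°.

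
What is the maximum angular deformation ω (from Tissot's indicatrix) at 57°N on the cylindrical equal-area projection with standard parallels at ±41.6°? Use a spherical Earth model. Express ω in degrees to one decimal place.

A cylindrical equal-area projection with standard parallel φ₀ has meridian scale h = cos φ / cos φ₀ and parallel scale k = cos φ₀ / cos φ (so areas are preserved, h·k = 1).
At 57°: h = 0.7283, k = 1.373; principal scales a = 1.373, b = 0.7283.
sin(ω/2) = (a − b)/(a + b) = 0.6447/2.101 = 0.3068, so ω = 2 arcsin(0.3068) ≈ 35.7°.

35.7°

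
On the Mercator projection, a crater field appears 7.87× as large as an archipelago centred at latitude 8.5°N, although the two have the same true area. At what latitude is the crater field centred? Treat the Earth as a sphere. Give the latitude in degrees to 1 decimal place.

On Mercator, (apparent₁)/(apparent₂) = sec²φ₁ / sec²φ₂ when true areas are equal.
cos²φ₂ / cos²φ₁ = 7.87  ⇒  cos φ₁ = cos 8.5° / √7.87 = 0.9890/2.805 = 0.3525.
φ₁ = arccos(0.3525) ≈ 69.4°.

69.4°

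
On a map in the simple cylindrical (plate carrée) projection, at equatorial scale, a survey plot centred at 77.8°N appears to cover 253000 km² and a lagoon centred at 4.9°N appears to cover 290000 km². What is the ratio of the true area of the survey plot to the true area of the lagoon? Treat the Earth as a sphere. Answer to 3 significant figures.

Plate carrée has h = 1 and k = sec φ, giving areal scale sec φ; true area = (apparent area) · cos φ.
True area of survey plot: 253000 × cos(77.8°) = 253000 × 0.2113 = 53470 km².
True area of lagoon: 290000 × cos(4.9°) = 290000 × 0.9963 = 288900 km².
Ratio = 53470 / 288900 ≈ 0.185.

0.185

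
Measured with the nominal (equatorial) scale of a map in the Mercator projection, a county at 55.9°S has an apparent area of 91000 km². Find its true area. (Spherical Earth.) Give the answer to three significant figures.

28600 km²

The Mercator projection is conformal; its linear scale factor is the same in every direction and equals sec φ = 1/cos φ.
Areal scale = k² = sec²φ = 1/cos²(55.9°) = 1/0.5606² = 3.182.
True area = apparent / (areal scale) = 91000 / 3.182 ≈ 28600 km².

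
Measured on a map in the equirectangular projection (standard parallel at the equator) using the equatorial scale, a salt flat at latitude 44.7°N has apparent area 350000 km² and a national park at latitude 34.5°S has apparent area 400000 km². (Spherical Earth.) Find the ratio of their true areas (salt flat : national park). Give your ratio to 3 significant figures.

0.755

On the plate carrée, areal scale = h·k = 1 × sec φ, so true area = apparent × cos φ.
True area of salt flat: 350000 × cos(44.7°) = 350000 × 0.7108 = 248800 km².
True area of national park: 400000 × cos(34.5°) = 400000 × 0.8241 = 329700 km².
Ratio = 248800 / 329700 ≈ 0.755.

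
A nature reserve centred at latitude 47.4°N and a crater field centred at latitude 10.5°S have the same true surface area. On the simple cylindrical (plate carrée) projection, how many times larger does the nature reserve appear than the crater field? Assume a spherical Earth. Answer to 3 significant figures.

In the plate carrée (x = Rλ, y = Rφ), meridians are true-scale (h = 1) and parallels are stretched by k = sec φ.
Areal scale at 47.4°: h·k = 1.000 × 1.477 = 1.477.
Areal scale at 10.5°: h·k = 1.000 × 1.017 = 1.017.
Ratio = 1.477/1.017 ≈ 1.45.

1.45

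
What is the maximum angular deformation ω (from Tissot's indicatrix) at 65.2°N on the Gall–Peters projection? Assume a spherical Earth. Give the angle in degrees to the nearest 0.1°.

57.3°

Gall–Peters is a cylindrical equal-area projection with standard parallels at ±45°. Cylindrical equal-area (φ₀ = 45°): h = cos φ / cos 45° along meridians, k = cos 45° / cos φ along parallels; h·k = 1.
At 65.2°: h = 0.5932, k = 1.686; principal scales a = 1.686, b = 0.5932.
sin(ω/2) = (a − b)/(a + b) = 1.093/2.279 = 0.4794, so ω = 2 arcsin(0.4794) ≈ 57.3°.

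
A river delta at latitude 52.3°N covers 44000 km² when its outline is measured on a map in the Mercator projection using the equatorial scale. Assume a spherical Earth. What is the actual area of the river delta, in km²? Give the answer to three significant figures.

The Mercator projection is conformal; its linear scale factor is the same in every direction and equals sec φ = 1/cos φ.
Areal scale = k² = sec²φ = 1/cos²(52.3°) = 1/0.6115² = 2.674.
True area = apparent / (areal scale) = 44000 / 2.674 ≈ 16500 km².

16500 km²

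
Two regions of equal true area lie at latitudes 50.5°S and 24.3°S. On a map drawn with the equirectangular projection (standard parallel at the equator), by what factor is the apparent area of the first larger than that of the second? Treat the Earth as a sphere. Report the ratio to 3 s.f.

1.43

For the equirectangular projection with φ₀ = 0 (plate carrée), h = 1 along meridians and k = sec φ along parallels.
Areal scale at 50.5°: h·k = 1.000 × 1.572 = 1.572.
Areal scale at 24.3°: h·k = 1.000 × 1.097 = 1.097.
Ratio = 1.572/1.097 ≈ 1.43.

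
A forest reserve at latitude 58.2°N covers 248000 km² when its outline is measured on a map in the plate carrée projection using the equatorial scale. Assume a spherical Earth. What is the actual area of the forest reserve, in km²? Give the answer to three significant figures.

In the plate carrée (x = Rλ, y = Rφ), meridians are true-scale (h = 1) and parallels are stretched by k = sec φ.
Areal scale = h·k = 1 × sec φ; at 58.2°, h = 1.000, k = 1.898, so h·k = 1.898.
True area = apparent / (areal scale) = 248000 / 1.898 ≈ 131000 km².

131000 km²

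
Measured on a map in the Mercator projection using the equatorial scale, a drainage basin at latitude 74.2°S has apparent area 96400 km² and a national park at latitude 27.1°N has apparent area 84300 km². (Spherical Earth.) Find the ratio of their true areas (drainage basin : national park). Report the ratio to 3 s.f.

0.107

On Mercator the areal scale is sec²φ, so true area = apparent × cos²φ.
True area of drainage basin: 96400 × cos²(74.2°) = 96400 × 0.07414 = 7147 km².
True area of national park: 84300 × cos²(27.1°) = 84300 × 0.7925 = 66810 km².
Ratio = 7147 / 66810 ≈ 0.107.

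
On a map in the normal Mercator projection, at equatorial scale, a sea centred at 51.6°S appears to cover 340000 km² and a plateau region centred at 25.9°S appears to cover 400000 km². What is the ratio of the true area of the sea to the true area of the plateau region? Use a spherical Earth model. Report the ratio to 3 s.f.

Mercator's areal exaggeration is sec²φ; hence true area = (apparent area) · cos²φ.
True area of sea: 340000 × cos²(51.6°) = 340000 × 0.3858 = 131200 km².
True area of plateau region: 400000 × cos²(25.9°) = 400000 × 0.8092 = 323700 km².
Ratio = 131200 / 323700 ≈ 0.405.

0.405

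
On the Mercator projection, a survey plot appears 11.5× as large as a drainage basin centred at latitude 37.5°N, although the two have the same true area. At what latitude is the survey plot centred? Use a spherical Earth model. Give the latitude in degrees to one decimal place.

Mercator areal scale is sec²φ, so apparent-area ratio = sec²φ₁ / sec²φ₂ = cos²φ₂ / cos²φ₁.
cos²φ₂ / cos²φ₁ = 11.5  ⇒  cos φ₁ = cos 37.5° / √11.5 = 0.7934/3.391 = 0.2339.
φ₁ = arccos(0.2339) ≈ 76.5°.

76.5°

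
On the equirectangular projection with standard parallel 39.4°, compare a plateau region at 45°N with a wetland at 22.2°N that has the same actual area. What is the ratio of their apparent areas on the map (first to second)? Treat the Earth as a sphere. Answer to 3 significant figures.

With standard parallel φ₀ = 39.4°, the equirectangular projection gives x = Rλ cos φ₀, y = Rφ, so h = 1 and k = cos 39.4° / cos φ.
Areal scale at 45°: h·k = 1.000 × 1.093 = 1.093.
Areal scale at 22.2°: h·k = 1.000 × 0.8346 = 0.8346.
Ratio = 1.093/0.8346 ≈ 1.31.

1.31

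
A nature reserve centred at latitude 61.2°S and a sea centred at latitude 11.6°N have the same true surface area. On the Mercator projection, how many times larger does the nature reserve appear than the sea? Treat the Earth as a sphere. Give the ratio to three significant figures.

On Mercator, area is exaggerated by sec²φ = 1/cos²φ.
At 61.2°: sec²(61.2°) = 1/0.4818² = 4.309.
At 11.6°: sec²(11.6°) = 1/0.9796² = 1.042.
Ratio = 4.309/1.042 = cos²(11.6°)/cos²(61.2°) ≈ 4.13.

4.13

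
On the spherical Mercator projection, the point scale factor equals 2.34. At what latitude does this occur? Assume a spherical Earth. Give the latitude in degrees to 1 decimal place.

64.7°

Mercator scale is k = sec φ = 1/cos φ.
1/cos φ = 2.34  ⇒  cos φ = 0.4274  ⇒  φ = arccos(0.4274) ≈ 64.7°.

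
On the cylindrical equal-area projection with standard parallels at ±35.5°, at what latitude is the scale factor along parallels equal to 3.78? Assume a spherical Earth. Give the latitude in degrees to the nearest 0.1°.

77.6°

For cylindrical equal-area with standard parallel φ₀, h = cos φ / cos φ₀ and k = cos φ₀ / cos φ, so h·k = 1.
k = cos φ₀ / cos φ = 3.78  ⇒  cos φ = cos 35.5° / 3.78 = 0.2154.
φ = arccos(0.2154) ≈ 77.6°.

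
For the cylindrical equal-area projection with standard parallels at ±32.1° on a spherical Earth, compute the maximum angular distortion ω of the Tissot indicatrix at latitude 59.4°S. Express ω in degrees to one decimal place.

Cylindrical equal-area (φ₀ = 32.1°): h = cos φ / cos 32.1° along meridians, k = cos 32.1° / cos φ along parallels; h·k = 1.
At 59.4°: h = 0.6009, k = 1.664; principal scales a = 1.664, b = 0.6009.
sin(ω/2) = (a − b)/(a + b) = 1.063/2.265 = 0.4694, so ω = 2 arcsin(0.4694) ≈ 56.0°.

56.0°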